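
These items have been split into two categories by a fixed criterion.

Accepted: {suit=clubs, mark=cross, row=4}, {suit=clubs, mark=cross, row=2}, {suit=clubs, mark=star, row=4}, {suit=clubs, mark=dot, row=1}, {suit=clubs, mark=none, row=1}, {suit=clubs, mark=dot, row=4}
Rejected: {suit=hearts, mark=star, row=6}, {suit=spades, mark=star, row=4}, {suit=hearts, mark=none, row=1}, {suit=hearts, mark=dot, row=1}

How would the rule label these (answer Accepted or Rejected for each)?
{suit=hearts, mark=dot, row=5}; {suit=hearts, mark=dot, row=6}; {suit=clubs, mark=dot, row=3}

The distinguishing property — suit is clubs — holds for all the 'Accepted' cases and none of the 'Rejected' cases.
{suit=hearts, mark=dot, row=5} — suit is hearts, hence Rejected. {suit=hearts, mark=dot, row=6} — suit is hearts, hence Rejected. {suit=clubs, mark=dot, row=3} — suit is clubs, hence Accepted.

Rejected, Rejected, Accepted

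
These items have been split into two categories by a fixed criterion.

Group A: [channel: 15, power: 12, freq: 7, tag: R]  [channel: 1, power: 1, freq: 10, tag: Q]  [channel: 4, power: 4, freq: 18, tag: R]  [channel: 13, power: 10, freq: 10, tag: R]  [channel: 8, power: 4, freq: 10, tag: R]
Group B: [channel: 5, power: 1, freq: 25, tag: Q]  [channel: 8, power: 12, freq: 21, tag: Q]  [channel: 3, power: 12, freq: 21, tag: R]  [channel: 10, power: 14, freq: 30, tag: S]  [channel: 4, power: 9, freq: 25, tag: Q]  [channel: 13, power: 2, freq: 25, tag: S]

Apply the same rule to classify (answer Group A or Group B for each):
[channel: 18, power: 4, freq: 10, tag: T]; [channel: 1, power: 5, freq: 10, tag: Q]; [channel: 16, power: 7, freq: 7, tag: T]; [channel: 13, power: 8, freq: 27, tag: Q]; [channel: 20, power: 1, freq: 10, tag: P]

Group A, Group A, Group A, Group B, Group A

Every 'Group A' example satisfies: freq ≤ 18. None of the 'Group B' examples do.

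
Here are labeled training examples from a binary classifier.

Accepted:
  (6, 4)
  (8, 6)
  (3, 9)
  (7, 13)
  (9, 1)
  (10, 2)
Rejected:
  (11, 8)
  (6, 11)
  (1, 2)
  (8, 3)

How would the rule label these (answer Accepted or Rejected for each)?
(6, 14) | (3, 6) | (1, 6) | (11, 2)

Accepted, Rejected, Rejected, Rejected

A rule that fits every label: sum is even — true of each 'Accepted' example, false of each 'Rejected' one.
(6, 14): 6+14 = 20, has this property → Accepted.
(3, 6): 3+6 = 9, does not fit → Rejected.
(1, 6): 1+6 = 7, does not fit → Rejected.
(11, 2): 11+2 = 13, does not fit → Rejected.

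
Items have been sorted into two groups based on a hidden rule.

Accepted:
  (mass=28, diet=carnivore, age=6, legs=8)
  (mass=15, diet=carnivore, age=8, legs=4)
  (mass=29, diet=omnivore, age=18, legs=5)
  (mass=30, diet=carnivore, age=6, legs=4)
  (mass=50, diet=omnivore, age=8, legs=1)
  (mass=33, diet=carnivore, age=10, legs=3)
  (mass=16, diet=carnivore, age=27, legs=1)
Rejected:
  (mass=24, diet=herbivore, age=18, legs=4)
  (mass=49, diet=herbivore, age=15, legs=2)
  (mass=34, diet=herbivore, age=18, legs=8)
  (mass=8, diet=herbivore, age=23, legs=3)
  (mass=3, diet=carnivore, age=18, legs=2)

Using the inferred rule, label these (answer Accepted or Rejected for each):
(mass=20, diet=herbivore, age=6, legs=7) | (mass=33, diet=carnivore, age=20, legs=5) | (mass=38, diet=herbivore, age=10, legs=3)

The common property of the 'Accepted' items is: diet is not herbivore AND mass ≥ 8. No 'Rejected' item has it.
(mass=20, diet=herbivore, age=6, legs=7) — diet is herbivore, mass = 20, hence Rejected.
(mass=33, diet=carnivore, age=20, legs=5) — diet is carnivore, mass = 33, hence Accepted.
(mass=38, diet=herbivore, age=10, legs=3) — diet is herbivore, mass = 38, hence Rejected.

Rejected, Accepted, Rejected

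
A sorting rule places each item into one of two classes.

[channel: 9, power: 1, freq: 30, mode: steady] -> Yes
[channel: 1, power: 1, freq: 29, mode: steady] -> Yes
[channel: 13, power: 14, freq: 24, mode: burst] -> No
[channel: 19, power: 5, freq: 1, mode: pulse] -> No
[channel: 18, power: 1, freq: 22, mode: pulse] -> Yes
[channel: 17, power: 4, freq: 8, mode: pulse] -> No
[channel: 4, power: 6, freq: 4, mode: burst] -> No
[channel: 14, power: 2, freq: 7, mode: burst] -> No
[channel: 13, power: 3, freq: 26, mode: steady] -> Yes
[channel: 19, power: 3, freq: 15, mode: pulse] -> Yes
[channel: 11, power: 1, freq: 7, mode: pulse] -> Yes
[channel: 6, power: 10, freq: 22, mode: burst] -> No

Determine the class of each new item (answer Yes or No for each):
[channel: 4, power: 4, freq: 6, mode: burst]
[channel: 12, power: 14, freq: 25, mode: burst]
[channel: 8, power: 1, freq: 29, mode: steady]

A rule that fits every label: power = 1 OR power = 3 — true of each 'Yes' example, false of each 'No' one.
[channel: 4, power: 4, freq: 6, mode: burst] — power = 4, hence No.
[channel: 12, power: 14, freq: 25, mode: burst] — power = 14, hence No.
[channel: 8, power: 1, freq: 29, mode: steady] — power = 1, hence Yes.

No, No, Yes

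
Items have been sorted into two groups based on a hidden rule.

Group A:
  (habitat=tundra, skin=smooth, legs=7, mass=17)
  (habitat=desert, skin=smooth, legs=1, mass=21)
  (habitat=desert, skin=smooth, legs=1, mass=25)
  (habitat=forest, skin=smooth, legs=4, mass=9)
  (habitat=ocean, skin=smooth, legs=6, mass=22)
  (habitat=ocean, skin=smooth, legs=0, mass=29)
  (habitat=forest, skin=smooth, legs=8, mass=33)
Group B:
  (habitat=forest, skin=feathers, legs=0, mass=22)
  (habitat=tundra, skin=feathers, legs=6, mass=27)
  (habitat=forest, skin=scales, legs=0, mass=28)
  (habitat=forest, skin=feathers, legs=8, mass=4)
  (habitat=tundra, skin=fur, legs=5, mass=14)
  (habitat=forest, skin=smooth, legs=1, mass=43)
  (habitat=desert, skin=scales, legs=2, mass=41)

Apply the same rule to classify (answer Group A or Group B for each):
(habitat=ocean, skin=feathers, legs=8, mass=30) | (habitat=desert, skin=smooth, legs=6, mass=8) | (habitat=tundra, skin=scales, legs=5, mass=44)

Group B, Group A, Group B

All 'Group A' examples share one property — skin is smooth AND mass ≤ 33 — and every 'Group B' example lacks it.
(habitat=ocean, skin=feathers, legs=8, mass=30) — skin is feathers, mass = 30, hence Group B. (habitat=desert, skin=smooth, legs=6, mass=8) — skin is smooth, mass = 8, hence Group A. (habitat=tundra, skin=scales, legs=5, mass=44) — skin is scales, mass = 44, hence Group B.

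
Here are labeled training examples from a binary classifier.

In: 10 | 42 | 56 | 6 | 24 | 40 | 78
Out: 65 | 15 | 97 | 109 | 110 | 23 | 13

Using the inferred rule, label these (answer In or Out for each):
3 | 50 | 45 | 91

The distinguishing property — even AND at most 78 — holds for all the 'In' cases and none of the 'Out' cases.
Out: 3, since 3 is odd, 3 ≤ 78. In: 50, since 50 is even, 50 ≤ 78. Out: 45, since 45 is odd, 45 ≤ 78. Out: 91, since 91 is odd, 91 > 78.

Out, In, Out, Out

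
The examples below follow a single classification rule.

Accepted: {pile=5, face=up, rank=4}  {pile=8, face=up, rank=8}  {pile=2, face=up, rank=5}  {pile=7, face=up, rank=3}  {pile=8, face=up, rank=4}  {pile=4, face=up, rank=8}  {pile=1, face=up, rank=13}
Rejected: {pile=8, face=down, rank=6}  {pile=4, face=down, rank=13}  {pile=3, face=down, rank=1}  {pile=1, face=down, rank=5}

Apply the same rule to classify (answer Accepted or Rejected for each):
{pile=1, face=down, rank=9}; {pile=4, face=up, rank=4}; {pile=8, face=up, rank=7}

Rejected, Accepted, Accepted

The pattern is that an item is 'Accepted' exactly when: face is up.
{pile=1, face=down, rank=9}: face is down, does not pass → Rejected.
{pile=4, face=up, rank=4}: face is up, satisfies this → Accepted.
{pile=8, face=up, rank=7}: face is up, satisfies this → Accepted.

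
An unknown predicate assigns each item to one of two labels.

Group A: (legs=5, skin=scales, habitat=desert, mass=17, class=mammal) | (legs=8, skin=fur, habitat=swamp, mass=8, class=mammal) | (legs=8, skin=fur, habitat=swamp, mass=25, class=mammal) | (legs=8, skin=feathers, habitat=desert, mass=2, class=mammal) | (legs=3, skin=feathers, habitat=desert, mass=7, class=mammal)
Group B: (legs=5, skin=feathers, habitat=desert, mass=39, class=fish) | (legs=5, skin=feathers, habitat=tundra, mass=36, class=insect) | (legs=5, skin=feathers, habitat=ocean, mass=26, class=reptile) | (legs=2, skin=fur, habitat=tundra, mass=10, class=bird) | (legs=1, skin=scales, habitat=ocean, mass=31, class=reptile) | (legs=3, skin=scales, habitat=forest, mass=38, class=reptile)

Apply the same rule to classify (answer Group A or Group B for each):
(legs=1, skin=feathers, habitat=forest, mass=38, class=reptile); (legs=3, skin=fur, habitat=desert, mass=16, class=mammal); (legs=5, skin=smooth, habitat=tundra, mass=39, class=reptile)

Group B, Group A, Group B

The common property of the 'Group A' items is: class is mammal. No 'Group B' item has it.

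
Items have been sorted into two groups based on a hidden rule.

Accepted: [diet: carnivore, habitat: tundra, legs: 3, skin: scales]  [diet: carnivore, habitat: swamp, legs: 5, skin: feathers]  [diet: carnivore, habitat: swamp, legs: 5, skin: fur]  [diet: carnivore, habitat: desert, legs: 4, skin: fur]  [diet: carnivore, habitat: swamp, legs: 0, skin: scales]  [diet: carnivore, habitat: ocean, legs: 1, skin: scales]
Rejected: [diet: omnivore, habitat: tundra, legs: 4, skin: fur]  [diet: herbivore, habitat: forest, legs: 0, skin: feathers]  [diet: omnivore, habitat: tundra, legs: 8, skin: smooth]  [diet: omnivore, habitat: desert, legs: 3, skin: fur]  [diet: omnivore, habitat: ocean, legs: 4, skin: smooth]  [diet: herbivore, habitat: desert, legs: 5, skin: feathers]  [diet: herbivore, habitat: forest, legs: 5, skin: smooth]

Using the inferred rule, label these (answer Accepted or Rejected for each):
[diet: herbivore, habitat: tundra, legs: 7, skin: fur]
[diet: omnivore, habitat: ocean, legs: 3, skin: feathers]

Rejected, Rejected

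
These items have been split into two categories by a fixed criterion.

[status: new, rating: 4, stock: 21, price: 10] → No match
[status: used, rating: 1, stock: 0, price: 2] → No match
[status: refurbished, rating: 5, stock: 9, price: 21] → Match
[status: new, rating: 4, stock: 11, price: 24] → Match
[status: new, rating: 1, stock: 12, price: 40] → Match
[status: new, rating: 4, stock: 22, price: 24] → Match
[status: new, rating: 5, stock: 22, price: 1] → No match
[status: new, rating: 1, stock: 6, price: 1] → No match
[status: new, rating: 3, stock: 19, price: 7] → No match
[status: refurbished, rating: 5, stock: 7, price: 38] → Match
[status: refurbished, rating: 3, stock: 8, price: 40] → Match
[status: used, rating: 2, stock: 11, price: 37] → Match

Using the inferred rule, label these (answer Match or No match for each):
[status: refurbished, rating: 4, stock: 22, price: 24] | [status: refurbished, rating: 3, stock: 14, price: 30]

Match, Match

The rule appears to be: price ≥ 21.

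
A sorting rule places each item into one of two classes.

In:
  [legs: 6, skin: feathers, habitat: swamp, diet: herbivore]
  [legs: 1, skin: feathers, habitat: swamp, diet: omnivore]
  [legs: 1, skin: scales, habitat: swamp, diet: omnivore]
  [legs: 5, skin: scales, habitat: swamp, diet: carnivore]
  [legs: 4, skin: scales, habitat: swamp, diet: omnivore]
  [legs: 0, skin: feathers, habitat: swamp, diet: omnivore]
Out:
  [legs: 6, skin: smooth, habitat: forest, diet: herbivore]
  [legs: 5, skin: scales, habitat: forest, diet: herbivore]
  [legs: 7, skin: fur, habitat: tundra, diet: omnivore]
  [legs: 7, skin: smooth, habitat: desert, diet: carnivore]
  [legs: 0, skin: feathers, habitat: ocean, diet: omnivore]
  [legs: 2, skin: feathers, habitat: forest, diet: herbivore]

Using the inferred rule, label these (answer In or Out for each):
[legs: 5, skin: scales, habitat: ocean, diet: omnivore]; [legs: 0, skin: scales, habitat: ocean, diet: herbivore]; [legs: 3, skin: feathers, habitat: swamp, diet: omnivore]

Out, Out, In

The common property of the 'In' items is: habitat is swamp. No 'Out' item has it.
Out: [legs: 5, skin: scales, habitat: ocean, diet: omnivore], since habitat is ocean. Out: [legs: 0, skin: scales, habitat: ocean, diet: herbivore], since habitat is ocean. In: [legs: 3, skin: feathers, habitat: swamp, diet: omnivore], since habitat is swamp.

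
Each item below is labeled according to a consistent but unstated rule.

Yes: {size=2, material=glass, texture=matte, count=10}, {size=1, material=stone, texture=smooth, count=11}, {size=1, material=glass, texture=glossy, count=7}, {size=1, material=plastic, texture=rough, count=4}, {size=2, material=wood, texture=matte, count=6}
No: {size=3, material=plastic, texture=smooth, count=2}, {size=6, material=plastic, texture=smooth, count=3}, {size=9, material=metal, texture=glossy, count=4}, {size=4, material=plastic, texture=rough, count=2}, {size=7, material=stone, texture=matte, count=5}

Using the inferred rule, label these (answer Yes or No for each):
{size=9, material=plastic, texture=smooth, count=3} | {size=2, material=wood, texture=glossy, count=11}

No, Yes

All 'Yes' examples share one property — size ≤ 2 — and every 'No' example lacks it.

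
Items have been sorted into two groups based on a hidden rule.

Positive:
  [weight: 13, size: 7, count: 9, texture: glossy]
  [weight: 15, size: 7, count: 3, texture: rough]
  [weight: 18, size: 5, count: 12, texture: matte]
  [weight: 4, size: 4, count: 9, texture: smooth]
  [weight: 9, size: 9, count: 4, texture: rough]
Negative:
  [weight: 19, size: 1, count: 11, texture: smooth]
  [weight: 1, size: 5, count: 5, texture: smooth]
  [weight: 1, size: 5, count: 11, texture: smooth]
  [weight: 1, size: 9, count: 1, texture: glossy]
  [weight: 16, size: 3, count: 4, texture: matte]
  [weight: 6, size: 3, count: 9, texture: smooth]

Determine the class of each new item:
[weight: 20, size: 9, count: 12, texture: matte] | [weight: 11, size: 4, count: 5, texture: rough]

The rule appears to be: weight ≥ 4 AND size ≥ 4.
[weight: 20, size: 9, count: 12, texture: matte] → weight = 20, size = 9 → Positive.
[weight: 11, size: 4, count: 5, texture: rough] → weight = 11, size = 4 → Positive.

Positive, Positive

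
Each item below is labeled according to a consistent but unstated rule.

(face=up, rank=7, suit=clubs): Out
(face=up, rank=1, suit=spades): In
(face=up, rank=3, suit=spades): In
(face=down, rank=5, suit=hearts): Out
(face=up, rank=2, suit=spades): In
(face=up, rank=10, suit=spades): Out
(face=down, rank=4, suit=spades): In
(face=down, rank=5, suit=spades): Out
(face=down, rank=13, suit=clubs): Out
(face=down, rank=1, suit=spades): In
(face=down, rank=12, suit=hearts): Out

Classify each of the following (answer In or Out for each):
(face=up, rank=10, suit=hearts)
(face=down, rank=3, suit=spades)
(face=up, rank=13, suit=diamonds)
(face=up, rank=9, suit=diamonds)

All 'In' examples share one property — rank ≤ 4 — and every 'Out' example lacks it.

Out, In, Out, Out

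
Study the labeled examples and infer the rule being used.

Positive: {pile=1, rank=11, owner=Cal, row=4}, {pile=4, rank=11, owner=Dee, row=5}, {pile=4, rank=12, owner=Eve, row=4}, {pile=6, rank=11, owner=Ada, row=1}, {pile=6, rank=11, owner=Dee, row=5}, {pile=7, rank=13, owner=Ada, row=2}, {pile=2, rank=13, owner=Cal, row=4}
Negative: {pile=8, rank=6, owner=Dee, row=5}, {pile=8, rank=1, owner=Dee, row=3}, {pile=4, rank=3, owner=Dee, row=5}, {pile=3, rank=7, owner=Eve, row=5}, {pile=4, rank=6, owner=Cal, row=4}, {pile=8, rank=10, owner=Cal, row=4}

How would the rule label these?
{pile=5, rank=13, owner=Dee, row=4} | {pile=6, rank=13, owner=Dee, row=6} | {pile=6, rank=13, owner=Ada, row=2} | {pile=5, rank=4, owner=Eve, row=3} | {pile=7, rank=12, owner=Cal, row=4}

The rule appears to be: rank ≥ 11.

Positive, Positive, Positive, Negative, Positive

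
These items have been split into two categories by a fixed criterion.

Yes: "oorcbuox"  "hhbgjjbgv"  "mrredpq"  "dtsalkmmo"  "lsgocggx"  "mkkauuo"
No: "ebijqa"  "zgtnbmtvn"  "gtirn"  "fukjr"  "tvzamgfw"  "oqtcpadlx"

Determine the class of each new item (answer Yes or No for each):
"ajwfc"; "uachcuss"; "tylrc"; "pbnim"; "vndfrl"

No, Yes, No, No, No

The classifier is using: has a double letter.
No: "ajwfc", since no doubled letter.
Yes: "uachcuss", since 'ss' doubled.
No: "tylrc", since no doubled letter.
No: "pbnim", since no doubled letter.
No: "vndfrl", since no doubled letter.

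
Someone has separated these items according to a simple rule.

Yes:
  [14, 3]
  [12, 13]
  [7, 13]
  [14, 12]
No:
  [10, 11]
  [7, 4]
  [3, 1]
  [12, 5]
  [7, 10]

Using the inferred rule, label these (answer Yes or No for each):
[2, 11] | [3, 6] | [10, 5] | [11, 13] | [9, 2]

No, No, No, Yes, No

A rule that fits every label: max ≥ 13 — true of each 'Yes' example, false of each 'No' one.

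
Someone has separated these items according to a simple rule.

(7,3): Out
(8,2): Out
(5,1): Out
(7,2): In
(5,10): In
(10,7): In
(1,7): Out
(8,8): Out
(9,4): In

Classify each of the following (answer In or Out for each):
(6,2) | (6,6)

'In' ⟺ sum is odd.
(6,2) — 6+2 = 8, hence Out.
(6,6) — 6+6 = 12, hence Out.

Out, Out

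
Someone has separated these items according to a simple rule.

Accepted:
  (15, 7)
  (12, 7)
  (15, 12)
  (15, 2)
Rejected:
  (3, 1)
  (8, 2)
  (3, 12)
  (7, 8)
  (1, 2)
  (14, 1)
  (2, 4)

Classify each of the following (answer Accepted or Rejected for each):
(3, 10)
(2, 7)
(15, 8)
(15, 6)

The pattern is that an item is 'Accepted' exactly when: sum ≥ 17.
(3, 10): Rejected (3+10 = 13).
(2, 7): Rejected (2+7 = 9).
(15, 8): Accepted (15+8 = 23).
(15, 6): Accepted (15+6 = 21).

Rejected, Rejected, Accepted, Accepted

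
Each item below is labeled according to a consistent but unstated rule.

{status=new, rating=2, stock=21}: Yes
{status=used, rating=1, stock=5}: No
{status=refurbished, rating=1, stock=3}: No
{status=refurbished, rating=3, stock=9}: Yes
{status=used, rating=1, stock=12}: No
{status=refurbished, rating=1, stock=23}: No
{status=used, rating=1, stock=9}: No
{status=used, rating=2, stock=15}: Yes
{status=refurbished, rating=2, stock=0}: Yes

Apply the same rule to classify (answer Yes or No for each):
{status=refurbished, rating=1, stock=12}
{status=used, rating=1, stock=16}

No, No

The distinguishing property — rating ≥ 2 — holds for all the 'Yes' cases and none of the 'No' cases.
{status=refurbished, rating=1, stock=12}: rating = 1 — fails the rule, so No.
{status=used, rating=1, stock=16}: rating = 1 — fails the rule, so No.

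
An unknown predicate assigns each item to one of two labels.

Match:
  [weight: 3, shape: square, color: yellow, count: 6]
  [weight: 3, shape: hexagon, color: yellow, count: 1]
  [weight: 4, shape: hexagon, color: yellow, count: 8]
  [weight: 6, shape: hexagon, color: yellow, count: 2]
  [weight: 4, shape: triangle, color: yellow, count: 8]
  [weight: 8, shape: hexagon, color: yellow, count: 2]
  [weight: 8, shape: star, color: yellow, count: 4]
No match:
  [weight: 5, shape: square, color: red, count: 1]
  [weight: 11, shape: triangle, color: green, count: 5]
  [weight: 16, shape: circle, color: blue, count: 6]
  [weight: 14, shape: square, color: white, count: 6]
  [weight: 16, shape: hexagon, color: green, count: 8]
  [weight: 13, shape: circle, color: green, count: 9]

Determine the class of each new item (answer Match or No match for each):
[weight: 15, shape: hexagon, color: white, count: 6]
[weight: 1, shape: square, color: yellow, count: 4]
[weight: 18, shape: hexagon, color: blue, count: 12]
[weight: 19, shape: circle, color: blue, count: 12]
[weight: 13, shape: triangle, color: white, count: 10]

Rule: color is yellow. This holds for each 'Match' example and fails for each 'No match' one.
[weight: 15, shape: hexagon, color: white, count: 6] → color is white → No match.
[weight: 1, shape: square, color: yellow, count: 4] → color is yellow → Match.
[weight: 18, shape: hexagon, color: blue, count: 12] → color is blue → No match.
[weight: 19, shape: circle, color: blue, count: 12] → color is blue → No match.
[weight: 13, shape: triangle, color: white, count: 10] → color is white → No match.

No match, Match, No match, No match, No match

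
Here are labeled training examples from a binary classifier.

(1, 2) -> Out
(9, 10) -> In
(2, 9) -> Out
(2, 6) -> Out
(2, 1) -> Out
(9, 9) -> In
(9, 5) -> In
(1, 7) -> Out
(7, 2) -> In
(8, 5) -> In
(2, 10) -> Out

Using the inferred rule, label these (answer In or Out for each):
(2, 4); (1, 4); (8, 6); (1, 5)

Out, Out, In, Out

The classifier is using: first ≥ 5.
(2, 4) — first 2, hence Out. (1, 4) — first 1, hence Out. (8, 6) — first 8, hence In. (1, 5) — first 1, hence Out.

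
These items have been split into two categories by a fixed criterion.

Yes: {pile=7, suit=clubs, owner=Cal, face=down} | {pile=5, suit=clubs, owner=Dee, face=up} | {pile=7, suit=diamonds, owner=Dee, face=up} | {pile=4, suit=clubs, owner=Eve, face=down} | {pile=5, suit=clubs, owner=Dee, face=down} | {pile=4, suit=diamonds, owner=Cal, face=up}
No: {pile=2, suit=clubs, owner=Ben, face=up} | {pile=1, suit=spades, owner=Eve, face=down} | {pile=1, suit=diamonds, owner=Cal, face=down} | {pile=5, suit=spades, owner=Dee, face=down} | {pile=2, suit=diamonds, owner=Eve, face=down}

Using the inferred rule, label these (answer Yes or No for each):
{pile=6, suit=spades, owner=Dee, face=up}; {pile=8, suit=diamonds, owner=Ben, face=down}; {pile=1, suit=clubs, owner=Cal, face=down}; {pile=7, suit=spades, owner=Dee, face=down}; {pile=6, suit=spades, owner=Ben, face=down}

The classifier is using: suit is not spades AND pile ≥ 4.
{pile=6, suit=spades, owner=Dee, face=up} — suit is spades, pile = 6, hence No. {pile=8, suit=diamonds, owner=Ben, face=down} — suit is diamonds, pile = 8, hence Yes. {pile=1, suit=clubs, owner=Cal, face=down} — suit is clubs, pile = 1, hence No. {pile=7, suit=spades, owner=Dee, face=down} — suit is spades, pile = 7, hence No. {pile=6, suit=spades, owner=Ben, face=down} — suit is spades, pile = 6, hence No.

No, Yes, No, No, No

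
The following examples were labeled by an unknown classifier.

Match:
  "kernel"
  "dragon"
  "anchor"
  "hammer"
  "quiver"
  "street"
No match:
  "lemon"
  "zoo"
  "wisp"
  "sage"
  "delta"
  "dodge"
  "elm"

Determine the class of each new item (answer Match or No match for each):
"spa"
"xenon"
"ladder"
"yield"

The distinguishing property — contains 'r' — holds for all the 'Match' cases and none of the 'No match' cases.

No match, No match, Match, No match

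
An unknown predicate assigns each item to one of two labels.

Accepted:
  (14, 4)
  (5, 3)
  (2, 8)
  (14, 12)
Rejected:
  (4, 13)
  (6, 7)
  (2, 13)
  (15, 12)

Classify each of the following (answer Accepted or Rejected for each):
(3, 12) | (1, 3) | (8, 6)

Every 'Accepted' example satisfies: sum is even. None of the 'Rejected' examples do.
(3, 12): 3+12 = 15, fails this test → Rejected.
(1, 3): 1+3 = 4, passes → Accepted.
(8, 6): 8+6 = 14, passes → Accepted.

Rejected, Accepted, Accepted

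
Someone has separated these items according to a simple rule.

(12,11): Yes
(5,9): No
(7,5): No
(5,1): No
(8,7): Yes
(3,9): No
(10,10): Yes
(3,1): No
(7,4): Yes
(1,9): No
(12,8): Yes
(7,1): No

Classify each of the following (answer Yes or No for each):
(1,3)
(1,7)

The simplest hypothesis consistent with all the labels is: product is even.
(1,3) → 1·3 = 3 → No. (1,7) → 1·7 = 7 → No.

No, No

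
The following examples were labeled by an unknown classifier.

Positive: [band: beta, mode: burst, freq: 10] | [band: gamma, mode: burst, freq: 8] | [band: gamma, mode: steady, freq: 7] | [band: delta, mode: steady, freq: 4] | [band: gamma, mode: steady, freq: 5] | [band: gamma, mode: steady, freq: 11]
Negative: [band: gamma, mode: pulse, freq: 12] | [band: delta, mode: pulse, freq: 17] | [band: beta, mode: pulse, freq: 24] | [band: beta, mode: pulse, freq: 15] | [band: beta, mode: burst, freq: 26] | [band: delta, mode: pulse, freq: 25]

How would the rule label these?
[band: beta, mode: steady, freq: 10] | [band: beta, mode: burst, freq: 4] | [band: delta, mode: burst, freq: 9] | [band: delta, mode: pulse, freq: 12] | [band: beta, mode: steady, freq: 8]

Positive, Positive, Positive, Negative, Positive

Every 'Positive' example satisfies: freq ≤ 11. None of the 'Negative' examples do.
[band: beta, mode: steady, freq: 10] → freq = 10 → Positive.
[band: beta, mode: burst, freq: 4] → freq = 4 → Positive.
[band: delta, mode: burst, freq: 9] → freq = 9 → Positive.
[band: delta, mode: pulse, freq: 12] → freq = 12 → Negative.
[band: beta, mode: steady, freq: 8] → freq = 8 → Positive.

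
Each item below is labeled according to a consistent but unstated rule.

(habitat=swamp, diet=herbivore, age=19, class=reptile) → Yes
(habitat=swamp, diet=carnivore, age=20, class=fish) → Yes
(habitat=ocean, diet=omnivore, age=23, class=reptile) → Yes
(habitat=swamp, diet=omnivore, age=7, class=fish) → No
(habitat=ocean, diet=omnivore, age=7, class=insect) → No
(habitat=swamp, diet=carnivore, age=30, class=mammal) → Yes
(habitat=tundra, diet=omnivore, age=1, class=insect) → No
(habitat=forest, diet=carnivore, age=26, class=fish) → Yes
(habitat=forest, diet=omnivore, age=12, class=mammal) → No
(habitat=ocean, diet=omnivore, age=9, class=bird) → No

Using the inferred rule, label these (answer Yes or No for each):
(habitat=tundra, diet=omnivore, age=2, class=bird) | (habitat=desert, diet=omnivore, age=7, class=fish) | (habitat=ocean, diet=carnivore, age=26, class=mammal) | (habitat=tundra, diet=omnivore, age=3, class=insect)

No, No, Yes, No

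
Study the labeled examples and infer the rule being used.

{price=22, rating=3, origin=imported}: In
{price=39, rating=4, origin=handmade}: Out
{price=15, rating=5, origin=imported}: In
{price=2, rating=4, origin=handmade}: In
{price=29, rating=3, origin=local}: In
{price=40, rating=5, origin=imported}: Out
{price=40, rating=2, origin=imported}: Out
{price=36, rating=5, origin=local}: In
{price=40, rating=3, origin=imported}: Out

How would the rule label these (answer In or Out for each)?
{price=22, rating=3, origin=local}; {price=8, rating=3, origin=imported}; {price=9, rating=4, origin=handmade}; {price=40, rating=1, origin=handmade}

In, In, In, Out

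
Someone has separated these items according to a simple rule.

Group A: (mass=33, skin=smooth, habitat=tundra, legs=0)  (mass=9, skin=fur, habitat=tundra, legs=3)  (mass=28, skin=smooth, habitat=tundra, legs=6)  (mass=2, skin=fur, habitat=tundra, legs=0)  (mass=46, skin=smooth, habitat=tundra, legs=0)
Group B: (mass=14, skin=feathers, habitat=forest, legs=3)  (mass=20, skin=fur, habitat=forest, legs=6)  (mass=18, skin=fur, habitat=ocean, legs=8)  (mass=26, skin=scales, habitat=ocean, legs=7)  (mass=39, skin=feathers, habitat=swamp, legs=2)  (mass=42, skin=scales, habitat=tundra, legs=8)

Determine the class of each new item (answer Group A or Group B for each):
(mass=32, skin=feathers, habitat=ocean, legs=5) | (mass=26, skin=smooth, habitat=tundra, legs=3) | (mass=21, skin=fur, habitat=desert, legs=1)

The classifier is using: habitat is tundra AND legs ≤ 6.

Group B, Group A, Group B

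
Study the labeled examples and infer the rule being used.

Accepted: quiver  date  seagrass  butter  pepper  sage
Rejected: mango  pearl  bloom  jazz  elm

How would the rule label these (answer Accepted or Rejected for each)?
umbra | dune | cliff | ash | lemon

All 'Accepted' examples share one property — even length AND contains 'e' — and every 'Rejected' example lacks it.

Rejected, Accepted, Rejected, Rejected, Rejected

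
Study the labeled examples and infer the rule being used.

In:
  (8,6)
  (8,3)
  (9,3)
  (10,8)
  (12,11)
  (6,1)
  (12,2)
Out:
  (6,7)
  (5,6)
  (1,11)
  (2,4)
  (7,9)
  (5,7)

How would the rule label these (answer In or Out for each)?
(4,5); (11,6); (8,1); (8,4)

The distinguishing property — first > second — holds for all the 'In' cases and none of the 'Out' cases.
(4,5): 4 < 5, fails the rule → Out. (11,6): 11 > 6, has this property → In. (8,1): 8 > 1, has this property → In. (8,4): 8 > 4, has this property → In.

Out, In, In, In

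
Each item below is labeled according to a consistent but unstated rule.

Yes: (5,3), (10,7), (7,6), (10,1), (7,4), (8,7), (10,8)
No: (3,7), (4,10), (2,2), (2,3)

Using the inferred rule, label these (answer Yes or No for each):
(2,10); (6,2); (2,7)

The rule appears to be: first > second.

No, Yes, No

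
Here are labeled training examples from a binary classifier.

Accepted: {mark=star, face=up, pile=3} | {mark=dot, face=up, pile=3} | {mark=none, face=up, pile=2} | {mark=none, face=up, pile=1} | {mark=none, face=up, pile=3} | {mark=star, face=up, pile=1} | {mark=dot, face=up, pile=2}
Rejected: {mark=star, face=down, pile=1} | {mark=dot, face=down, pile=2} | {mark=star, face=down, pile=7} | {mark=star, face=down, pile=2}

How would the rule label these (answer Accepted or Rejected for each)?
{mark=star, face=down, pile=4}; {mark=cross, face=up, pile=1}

Looking at the examples, the only property every 'Accepted' case has and every 'Rejected' case lacks is: face is up.
{mark=star, face=down, pile=4} → face is down → Rejected. {mark=cross, face=up, pile=1} → face is up → Accepted.

Rejected, Accepted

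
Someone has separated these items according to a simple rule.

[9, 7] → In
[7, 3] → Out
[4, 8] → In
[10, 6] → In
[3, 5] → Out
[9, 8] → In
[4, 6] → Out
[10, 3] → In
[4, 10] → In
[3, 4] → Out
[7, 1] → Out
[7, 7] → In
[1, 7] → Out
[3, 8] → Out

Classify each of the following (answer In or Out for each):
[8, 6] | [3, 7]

In, Out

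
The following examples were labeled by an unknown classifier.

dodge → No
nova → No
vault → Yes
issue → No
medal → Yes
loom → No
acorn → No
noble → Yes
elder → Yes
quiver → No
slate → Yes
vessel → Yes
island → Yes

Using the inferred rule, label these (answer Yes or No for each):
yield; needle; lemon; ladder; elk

One predicate separates the groups cleanly: length ≥ 5 AND contains 'l'.
yield: length 5, has 'l' — checks out, so Yes. needle: length 6, has 'l' — checks out, so Yes. lemon: length 5, has 'l' — checks out, so Yes. ladder: length 6, has 'l' — checks out, so Yes. elk: length 3, has 'l' — does not pass, so No.

Yes, Yes, Yes, Yes, No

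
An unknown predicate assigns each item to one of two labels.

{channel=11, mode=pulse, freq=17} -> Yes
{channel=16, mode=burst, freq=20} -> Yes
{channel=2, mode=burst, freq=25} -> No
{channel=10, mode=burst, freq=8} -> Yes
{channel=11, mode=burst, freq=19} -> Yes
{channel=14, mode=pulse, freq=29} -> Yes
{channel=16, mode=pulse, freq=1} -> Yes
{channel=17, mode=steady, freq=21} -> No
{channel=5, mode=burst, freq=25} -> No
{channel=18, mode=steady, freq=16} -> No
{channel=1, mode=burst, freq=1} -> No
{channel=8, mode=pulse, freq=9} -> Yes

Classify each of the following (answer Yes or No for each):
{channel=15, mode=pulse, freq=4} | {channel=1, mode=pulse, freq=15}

The simplest hypothesis consistent with all the labels is: channel ≥ 8 AND channel ≤ 16.

Yes, No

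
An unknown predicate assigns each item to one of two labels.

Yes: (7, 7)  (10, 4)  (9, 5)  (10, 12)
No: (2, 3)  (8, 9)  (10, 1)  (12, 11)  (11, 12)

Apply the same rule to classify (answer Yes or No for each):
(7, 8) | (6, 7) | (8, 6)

Comparing the two groups points to one rule — sum is even.
(7, 8): 7+8 = 15 — does not pass, so No.
(6, 7): 6+7 = 13 — does not pass, so No.
(8, 6): 8+6 = 14 — checks out, so Yes.

No, No, Yes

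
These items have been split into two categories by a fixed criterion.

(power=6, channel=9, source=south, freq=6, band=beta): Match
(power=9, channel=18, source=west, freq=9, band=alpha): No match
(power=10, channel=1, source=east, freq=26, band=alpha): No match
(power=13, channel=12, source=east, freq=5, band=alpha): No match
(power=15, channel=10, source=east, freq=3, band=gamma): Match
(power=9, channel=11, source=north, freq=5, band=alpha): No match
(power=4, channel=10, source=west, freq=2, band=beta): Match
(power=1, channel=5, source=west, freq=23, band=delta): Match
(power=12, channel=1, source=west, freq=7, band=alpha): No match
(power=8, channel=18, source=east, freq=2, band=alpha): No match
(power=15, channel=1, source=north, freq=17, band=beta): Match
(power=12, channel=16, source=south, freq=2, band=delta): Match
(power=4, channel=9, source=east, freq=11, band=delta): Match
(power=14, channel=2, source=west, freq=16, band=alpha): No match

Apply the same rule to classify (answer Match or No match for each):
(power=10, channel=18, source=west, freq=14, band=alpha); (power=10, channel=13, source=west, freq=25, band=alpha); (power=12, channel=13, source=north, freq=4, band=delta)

No match, No match, Match

The pattern is that an item is 'Match' exactly when: band is not alpha.
(power=10, channel=18, source=west, freq=14, band=alpha) → band is alpha → No match.
(power=10, channel=13, source=west, freq=25, band=alpha) → band is alpha → No match.
(power=12, channel=13, source=north, freq=4, band=delta) → band is delta → Match.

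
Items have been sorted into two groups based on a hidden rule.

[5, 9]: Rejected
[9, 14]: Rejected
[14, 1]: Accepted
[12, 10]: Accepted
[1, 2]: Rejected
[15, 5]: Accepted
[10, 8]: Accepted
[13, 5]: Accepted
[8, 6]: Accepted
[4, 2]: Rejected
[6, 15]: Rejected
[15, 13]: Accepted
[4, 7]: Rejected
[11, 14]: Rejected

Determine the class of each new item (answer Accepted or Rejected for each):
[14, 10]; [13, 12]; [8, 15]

Rule: first > second AND sum ≥ 11. This holds for each 'Accepted' example and fails for each 'Rejected' one.
[14, 10]: Accepted (14 > 10, 14+10 = 24).
[13, 12]: Accepted (13 > 12, 13+12 = 25).
[8, 15]: Rejected (8 < 15, 8+15 = 23).

Accepted, Accepted, Rejected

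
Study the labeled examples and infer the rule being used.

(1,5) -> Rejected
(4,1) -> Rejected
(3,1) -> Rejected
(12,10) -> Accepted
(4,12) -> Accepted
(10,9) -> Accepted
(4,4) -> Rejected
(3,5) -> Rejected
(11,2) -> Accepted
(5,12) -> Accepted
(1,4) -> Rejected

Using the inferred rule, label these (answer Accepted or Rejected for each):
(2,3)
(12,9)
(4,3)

Rejected, Accepted, Rejected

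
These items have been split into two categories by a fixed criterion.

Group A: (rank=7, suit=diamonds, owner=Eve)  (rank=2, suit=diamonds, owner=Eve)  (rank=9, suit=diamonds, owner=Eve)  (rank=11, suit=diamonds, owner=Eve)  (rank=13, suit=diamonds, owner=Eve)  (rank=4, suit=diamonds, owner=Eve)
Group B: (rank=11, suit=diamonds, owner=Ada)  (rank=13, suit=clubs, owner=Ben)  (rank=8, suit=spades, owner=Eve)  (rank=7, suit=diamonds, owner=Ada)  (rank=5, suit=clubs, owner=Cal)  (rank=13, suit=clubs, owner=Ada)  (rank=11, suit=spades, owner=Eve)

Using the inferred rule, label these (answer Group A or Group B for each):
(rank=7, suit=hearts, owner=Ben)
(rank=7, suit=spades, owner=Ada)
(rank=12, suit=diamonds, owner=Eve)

Group B, Group B, Group A

'Group A' ⟺ owner is Eve AND suit is diamonds.
(rank=7, suit=hearts, owner=Ben) — owner is Ben, suit is hearts, hence Group B. (rank=7, suit=spades, owner=Ada) — owner is Ada, suit is spades, hence Group B. (rank=12, suit=diamonds, owner=Eve) — owner is Eve, suit is diamonds, hence Group A.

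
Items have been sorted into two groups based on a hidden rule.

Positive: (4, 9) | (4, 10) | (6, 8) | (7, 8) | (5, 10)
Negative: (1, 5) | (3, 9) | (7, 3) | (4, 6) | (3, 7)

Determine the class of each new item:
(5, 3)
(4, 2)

Negative, Negative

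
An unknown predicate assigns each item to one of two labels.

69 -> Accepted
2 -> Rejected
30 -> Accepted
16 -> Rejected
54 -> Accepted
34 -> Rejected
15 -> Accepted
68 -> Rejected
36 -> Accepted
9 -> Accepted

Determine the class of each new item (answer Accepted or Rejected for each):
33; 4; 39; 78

The rule appears to be: multiple of 3.

Accepted, Rejected, Accepted, Accepted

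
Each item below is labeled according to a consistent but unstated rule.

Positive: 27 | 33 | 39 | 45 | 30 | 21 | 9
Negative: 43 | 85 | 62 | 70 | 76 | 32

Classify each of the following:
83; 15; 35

Negative, Positive, Negative

Checking candidate rules against both groups, what survives is: multiple of 3.
83: Negative (83 = 3·27 + 2). 15: Positive (15 = 3·5). 35: Negative (35 = 3·11 + 2).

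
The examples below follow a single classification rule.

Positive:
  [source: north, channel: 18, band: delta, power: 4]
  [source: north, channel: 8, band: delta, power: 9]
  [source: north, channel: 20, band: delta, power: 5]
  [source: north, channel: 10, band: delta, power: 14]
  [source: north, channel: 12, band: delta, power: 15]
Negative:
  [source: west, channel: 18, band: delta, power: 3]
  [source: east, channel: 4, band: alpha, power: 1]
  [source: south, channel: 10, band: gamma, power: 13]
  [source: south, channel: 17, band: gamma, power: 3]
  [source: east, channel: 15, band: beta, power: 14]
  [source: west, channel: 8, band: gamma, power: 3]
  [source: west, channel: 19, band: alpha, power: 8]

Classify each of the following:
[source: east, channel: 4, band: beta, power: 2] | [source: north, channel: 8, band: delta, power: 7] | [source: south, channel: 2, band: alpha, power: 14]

Negative, Positive, Negative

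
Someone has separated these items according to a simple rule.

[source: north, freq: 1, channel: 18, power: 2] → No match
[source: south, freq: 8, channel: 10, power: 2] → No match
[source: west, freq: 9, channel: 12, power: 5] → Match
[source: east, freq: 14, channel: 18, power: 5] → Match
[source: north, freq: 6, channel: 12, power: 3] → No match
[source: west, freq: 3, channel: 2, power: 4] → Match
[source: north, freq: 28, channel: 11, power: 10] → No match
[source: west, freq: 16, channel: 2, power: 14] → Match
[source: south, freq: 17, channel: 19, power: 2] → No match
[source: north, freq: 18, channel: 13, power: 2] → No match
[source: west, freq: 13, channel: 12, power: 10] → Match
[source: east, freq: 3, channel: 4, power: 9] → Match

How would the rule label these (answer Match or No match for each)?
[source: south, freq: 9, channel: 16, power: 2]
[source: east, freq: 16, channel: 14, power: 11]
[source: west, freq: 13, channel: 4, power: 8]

One predicate separates the groups cleanly: source is east OR source is west.
[source: south, freq: 9, channel: 16, power: 2] — source is south, hence No match.
[source: east, freq: 16, channel: 14, power: 11] — source is east, hence Match.
[source: west, freq: 13, channel: 4, power: 8] — source is west, hence Match.

No match, Match, Match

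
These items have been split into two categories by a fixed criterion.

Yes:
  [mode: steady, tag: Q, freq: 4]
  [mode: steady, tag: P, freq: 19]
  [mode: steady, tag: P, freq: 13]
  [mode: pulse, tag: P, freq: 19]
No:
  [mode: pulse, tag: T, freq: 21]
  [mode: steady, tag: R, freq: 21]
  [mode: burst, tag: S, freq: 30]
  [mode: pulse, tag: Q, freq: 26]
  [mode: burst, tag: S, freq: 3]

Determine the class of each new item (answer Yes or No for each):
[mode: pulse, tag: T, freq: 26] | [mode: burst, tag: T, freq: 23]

No, No

Every 'Yes' example satisfies: tag is P OR freq = 4. None of the 'No' examples do.
No: [mode: pulse, tag: T, freq: 26], since tag is T, freq = 26.
No: [mode: burst, tag: T, freq: 23], since tag is T, freq = 23.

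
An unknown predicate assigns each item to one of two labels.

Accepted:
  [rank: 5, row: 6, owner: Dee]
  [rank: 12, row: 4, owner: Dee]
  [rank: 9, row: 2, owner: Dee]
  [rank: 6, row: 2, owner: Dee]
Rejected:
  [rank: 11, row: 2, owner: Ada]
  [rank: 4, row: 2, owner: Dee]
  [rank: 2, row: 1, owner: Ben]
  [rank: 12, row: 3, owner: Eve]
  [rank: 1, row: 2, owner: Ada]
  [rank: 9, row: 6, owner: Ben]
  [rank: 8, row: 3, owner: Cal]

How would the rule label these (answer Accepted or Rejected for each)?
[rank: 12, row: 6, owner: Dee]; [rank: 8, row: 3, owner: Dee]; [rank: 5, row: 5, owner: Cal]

Accepted, Accepted, Rejected

Rule: owner is Dee AND rank ≥ 5. This holds for each 'Accepted' example and fails for each 'Rejected' one.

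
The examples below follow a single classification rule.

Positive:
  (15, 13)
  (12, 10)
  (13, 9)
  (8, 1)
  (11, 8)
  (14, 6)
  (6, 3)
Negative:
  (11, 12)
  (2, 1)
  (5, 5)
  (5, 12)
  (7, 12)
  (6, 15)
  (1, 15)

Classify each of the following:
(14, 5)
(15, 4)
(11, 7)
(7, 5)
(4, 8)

Positive, Positive, Positive, Positive, Negative

Every 'Positive' example satisfies: first > second AND sum ≥ 9. None of the 'Negative' examples do.
(14, 5): 14 > 5, 14+5 = 19, matches → Positive.
(15, 4): 15 > 4, 15+4 = 19, matches → Positive.
(11, 7): 11 > 7, 11+7 = 18, matches → Positive.
(7, 5): 7 > 5, 7+5 = 12, matches → Positive.
(4, 8): 4 < 8, 4+8 = 12, fails the rule → Negative.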